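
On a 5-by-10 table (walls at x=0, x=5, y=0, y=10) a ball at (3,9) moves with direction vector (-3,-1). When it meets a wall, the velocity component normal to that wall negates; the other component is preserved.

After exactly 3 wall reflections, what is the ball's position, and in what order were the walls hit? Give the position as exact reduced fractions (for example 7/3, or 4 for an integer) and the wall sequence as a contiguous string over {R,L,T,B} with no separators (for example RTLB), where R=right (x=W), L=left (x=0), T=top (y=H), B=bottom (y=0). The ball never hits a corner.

Final position: (0,14/3)
Wall sequence: LRL

1. t=1 → L at (0,8); v=(3,-1)
2. t=5/3 → R at (5,19/3); v=(-3,-1)
3. t=5/3 → L at (0,14/3); v=(3,-1)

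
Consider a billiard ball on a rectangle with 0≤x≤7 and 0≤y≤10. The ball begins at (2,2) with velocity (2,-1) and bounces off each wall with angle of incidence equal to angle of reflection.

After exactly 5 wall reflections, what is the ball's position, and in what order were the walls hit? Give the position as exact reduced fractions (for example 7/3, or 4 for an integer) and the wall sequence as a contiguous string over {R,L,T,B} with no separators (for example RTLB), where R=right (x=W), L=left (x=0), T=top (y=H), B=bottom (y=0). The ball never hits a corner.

Final position: (2,10)
Wall sequence: BRLRT

1. t=2 → B at (6,0); v=(2,1)
2. t=1/2 → R at (7,1/2); v=(-2,1)
3. t=7/2 → L at (0,4); v=(2,1)
4. t=7/2 → R at (7,15/2); v=(-2,1)
5. t=5/2 → T at (2,10); v=(-2,-1)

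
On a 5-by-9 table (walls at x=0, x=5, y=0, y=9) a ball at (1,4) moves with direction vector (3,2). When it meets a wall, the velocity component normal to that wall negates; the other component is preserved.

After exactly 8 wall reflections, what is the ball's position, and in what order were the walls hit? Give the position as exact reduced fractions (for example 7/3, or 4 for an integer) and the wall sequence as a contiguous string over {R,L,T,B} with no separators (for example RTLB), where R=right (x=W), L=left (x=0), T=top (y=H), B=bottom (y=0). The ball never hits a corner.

1. t=4/3 → R at (5,20/3); v=(-3,2)
2. t=7/6 → T at (3/2,9); v=(-3,-2)
3. t=1/2 → L at (0,8); v=(3,-2)
4. t=5/3 → R at (5,14/3); v=(-3,-2)
5. t=5/3 → L at (0,4/3); v=(3,-2)
6. t=2/3 → B at (2,0); v=(3,2)
7. t=1 → R at (5,2); v=(-3,2)
8. t=5/3 → L at (0,16/3); v=(3,2)

Final position: (0,16/3)
Wall sequence: RTLRLBRL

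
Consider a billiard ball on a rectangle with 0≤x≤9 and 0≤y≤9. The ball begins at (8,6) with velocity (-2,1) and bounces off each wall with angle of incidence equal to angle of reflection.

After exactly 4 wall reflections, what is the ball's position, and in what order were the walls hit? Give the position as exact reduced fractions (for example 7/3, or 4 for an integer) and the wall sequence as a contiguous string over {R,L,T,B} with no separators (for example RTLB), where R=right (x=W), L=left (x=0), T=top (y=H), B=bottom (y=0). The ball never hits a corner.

Final position: (2,0)
Wall sequence: TLRB

1. t=3 → T at (2,9); v=(-2,-1)
2. t=1 → L at (0,8); v=(2,-1)
3. t=9/2 → R at (9,7/2); v=(-2,-1)
4. t=7/2 → B at (2,0); v=(-2,1)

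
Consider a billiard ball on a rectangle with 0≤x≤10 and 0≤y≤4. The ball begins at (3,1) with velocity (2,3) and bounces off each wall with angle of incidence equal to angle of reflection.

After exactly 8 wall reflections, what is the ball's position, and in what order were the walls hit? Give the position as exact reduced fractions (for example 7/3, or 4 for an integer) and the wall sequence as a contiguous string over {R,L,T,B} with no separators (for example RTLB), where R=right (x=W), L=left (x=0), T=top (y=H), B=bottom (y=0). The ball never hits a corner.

Final position: (0,5/2)
Wall sequence: TBRTBTBL

1. t=1 → T at (5,4); v=(2,-3)
2. t=4/3 → B at (23/3,0); v=(2,3)
3. t=7/6 → R at (10,7/2); v=(-2,3)
4. t=1/6 → T at (29/3,4); v=(-2,-3)
5. t=4/3 → B at (7,0); v=(-2,3)
6. t=4/3 → T at (13/3,4); v=(-2,-3)
7. t=4/3 → B at (5/3,0); v=(-2,3)
8. t=5/6 → L at (0,5/2); v=(2,3)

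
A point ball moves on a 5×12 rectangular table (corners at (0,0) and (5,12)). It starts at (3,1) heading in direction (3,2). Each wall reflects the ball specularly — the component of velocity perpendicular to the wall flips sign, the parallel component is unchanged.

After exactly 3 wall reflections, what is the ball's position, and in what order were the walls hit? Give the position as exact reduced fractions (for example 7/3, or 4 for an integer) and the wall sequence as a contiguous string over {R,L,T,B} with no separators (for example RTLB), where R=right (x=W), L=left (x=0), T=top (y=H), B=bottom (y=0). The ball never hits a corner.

Final position: (5,9)
Wall sequence: RLR

1. t=2/3 → R at (5,7/3); v=(-3,2)
2. t=5/3 → L at (0,17/3); v=(3,2)
3. t=5/3 → R at (5,9); v=(-3,2)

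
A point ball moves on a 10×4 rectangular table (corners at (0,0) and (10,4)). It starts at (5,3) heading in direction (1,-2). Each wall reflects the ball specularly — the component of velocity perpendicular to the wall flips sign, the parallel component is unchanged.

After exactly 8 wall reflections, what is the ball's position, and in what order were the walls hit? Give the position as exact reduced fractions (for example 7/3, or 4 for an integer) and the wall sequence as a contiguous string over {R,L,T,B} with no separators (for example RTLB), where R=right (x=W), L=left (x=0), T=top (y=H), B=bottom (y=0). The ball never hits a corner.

Final position: (3/2,0)
Wall sequence: BTRBTBTB

1. t=3/2 → B at (13/2,0); v=(1,2)
2. t=2 → T at (17/2,4); v=(1,-2)
3. t=3/2 → R at (10,1); v=(-1,-2)
4. t=1/2 → B at (19/2,0); v=(-1,2)
5. t=2 → T at (15/2,4); v=(-1,-2)
6. t=2 → B at (11/2,0); v=(-1,2)
7. t=2 → T at (7/2,4); v=(-1,-2)
8. t=2 → B at (3/2,0); v=(-1,2)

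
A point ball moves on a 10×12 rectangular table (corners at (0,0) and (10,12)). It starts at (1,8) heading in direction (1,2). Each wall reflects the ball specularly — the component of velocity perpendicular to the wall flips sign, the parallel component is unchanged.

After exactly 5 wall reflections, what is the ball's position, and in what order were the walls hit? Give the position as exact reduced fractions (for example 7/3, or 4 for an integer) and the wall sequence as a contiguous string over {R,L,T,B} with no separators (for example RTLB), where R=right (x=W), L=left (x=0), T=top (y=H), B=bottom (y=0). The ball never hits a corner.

1. t=2 → T at (3,12); v=(1,-2)
2. t=6 → B at (9,0); v=(1,2)
3. t=1 → R at (10,2); v=(-1,2)
4. t=5 → T at (5,12); v=(-1,-2)
5. t=5 → L at (0,2); v=(1,-2)

Final position: (0,2)
Wall sequence: TBRTL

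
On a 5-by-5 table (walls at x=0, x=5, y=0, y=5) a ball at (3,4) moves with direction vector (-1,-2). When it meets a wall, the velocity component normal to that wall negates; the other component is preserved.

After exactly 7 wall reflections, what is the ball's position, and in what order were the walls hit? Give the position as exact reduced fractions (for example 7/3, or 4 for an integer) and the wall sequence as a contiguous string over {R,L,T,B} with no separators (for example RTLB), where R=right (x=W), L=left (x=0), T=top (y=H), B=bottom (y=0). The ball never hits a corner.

Final position: (1,0)
Wall sequence: BLTBRTB

1. t=2 → B at (1,0); v=(-1,2)
2. t=1 → L at (0,2); v=(1,2)
3. t=3/2 → T at (3/2,5); v=(1,-2)
4. t=5/2 → B at (4,0); v=(1,2)
5. t=1 → R at (5,2); v=(-1,2)
6. t=3/2 → T at (7/2,5); v=(-1,-2)
7. t=5/2 → B at (1,0); v=(-1,2)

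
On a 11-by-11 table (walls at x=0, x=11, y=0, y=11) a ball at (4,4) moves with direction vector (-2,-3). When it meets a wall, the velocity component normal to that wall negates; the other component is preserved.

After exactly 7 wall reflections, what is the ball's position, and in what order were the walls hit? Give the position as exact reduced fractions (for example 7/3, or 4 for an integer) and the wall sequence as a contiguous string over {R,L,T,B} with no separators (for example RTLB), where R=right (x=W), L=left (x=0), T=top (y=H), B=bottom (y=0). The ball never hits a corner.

Final position: (0,9)
Wall sequence: BLTRBTL

1. t=4/3 → B at (4/3,0); v=(-2,3)
2. t=2/3 → L at (0,2); v=(2,3)
3. t=3 → T at (6,11); v=(2,-3)
4. t=5/2 → R at (11,7/2); v=(-2,-3)
5. t=7/6 → B at (26/3,0); v=(-2,3)
6. t=11/3 → T at (4/3,11); v=(-2,-3)
7. t=2/3 → L at (0,9); v=(2,-3)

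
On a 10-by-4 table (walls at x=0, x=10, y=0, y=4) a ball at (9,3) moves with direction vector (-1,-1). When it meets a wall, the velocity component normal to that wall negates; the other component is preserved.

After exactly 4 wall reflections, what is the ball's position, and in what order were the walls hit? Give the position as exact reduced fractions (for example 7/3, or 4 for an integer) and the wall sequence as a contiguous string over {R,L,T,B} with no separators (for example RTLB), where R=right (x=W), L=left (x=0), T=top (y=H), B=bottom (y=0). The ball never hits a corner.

Final position: (2,0)
Wall sequence: BTLB

1. t=3 → B at (6,0); v=(-1,1)
2. t=4 → T at (2,4); v=(-1,-1)
3. t=2 → L at (0,2); v=(1,-1)
4. t=2 → B at (2,0); v=(1,1)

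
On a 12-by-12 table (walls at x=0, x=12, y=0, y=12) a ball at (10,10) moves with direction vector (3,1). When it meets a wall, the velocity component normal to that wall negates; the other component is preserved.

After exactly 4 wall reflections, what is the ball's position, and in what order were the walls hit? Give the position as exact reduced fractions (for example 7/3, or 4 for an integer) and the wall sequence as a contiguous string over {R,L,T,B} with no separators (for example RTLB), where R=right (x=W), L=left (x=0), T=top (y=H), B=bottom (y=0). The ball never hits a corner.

Final position: (12,16/3)
Wall sequence: RTLR

1. t=2/3 → R at (12,32/3); v=(-3,1)
2. t=4/3 → T at (8,12); v=(-3,-1)
3. t=8/3 → L at (0,28/3); v=(3,-1)
4. t=4 → R at (12,16/3); v=(-3,-1)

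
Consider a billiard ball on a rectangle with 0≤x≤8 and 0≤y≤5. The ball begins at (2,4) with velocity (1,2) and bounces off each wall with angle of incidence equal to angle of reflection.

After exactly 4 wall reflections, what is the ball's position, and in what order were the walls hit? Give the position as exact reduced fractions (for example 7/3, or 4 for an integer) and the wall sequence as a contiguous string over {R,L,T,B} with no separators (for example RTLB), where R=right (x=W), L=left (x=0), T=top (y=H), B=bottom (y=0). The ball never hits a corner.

Final position: (8,4)
Wall sequence: TBTR

1. t=1/2 → T at (5/2,5); v=(1,-2)
2. t=5/2 → B at (5,0); v=(1,2)
3. t=5/2 → T at (15/2,5); v=(1,-2)
4. t=1/2 → R at (8,4); v=(-1,-2)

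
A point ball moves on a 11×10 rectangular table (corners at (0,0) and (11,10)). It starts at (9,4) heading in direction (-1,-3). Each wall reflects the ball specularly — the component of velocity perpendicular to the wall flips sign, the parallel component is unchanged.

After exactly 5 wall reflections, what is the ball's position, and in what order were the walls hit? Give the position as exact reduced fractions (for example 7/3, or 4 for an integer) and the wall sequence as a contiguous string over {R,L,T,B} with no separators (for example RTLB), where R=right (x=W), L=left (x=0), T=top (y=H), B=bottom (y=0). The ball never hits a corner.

1. t=4/3 → B at (23/3,0); v=(-1,3)
2. t=10/3 → T at (13/3,10); v=(-1,-3)
3. t=10/3 → B at (1,0); v=(-1,3)
4. t=1 → L at (0,3); v=(1,3)
5. t=7/3 → T at (7/3,10); v=(1,-3)

Final position: (7/3,10)
Wall sequence: BTBLT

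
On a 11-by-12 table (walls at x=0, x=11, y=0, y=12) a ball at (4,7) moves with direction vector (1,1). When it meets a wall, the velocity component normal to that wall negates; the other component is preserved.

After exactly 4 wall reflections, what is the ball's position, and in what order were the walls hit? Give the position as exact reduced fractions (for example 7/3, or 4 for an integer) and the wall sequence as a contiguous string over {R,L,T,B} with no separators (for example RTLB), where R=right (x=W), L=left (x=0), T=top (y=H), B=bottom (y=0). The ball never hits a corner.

1. t=5 → T at (9,12); v=(1,-1)
2. t=2 → R at (11,10); v=(-1,-1)
3. t=10 → B at (1,0); v=(-1,1)
4. t=1 → L at (0,1); v=(1,1)

Final position: (0,1)
Wall sequence: TRBL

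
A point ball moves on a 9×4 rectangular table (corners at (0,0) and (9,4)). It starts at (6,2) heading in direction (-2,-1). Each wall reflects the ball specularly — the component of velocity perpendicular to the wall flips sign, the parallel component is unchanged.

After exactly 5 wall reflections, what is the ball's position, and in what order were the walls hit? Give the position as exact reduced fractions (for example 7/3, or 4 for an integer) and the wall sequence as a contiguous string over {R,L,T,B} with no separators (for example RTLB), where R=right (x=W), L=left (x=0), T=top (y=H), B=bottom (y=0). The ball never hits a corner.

Final position: (4,0)
Wall sequence: BLTRB

1. t=2 → B at (2,0); v=(-2,1)
2. t=1 → L at (0,1); v=(2,1)
3. t=3 → T at (6,4); v=(2,-1)
4. t=3/2 → R at (9,5/2); v=(-2,-1)
5. t=5/2 → B at (4,0); v=(-2,1)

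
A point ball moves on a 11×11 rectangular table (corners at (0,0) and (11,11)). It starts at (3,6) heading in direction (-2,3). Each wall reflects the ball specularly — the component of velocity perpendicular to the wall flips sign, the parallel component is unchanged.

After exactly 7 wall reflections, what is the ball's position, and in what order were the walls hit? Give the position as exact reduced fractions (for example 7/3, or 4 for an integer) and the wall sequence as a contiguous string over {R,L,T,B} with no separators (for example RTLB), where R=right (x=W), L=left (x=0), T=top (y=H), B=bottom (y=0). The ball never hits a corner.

1. t=3/2 → L at (0,21/2); v=(2,3)
2. t=1/6 → T at (1/3,11); v=(2,-3)
3. t=11/3 → B at (23/3,0); v=(2,3)
4. t=5/3 → R at (11,5); v=(-2,3)
5. t=2 → T at (7,11); v=(-2,-3)
6. t=7/2 → L at (0,1/2); v=(2,-3)
7. t=1/6 → B at (1/3,0); v=(2,3)

Final position: (1/3,0)
Wall sequence: LTBRTLB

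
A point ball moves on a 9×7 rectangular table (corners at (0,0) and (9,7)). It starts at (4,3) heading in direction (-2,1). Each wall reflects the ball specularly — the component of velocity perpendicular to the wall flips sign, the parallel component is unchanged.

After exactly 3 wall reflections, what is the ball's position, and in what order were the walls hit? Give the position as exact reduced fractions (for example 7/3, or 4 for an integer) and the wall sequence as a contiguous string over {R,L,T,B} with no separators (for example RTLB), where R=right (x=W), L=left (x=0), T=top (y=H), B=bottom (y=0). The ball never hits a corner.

1. t=2 → L at (0,5); v=(2,1)
2. t=2 → T at (4,7); v=(2,-1)
3. t=5/2 → R at (9,9/2); v=(-2,-1)

Final position: (9,9/2)
Wall sequence: LTR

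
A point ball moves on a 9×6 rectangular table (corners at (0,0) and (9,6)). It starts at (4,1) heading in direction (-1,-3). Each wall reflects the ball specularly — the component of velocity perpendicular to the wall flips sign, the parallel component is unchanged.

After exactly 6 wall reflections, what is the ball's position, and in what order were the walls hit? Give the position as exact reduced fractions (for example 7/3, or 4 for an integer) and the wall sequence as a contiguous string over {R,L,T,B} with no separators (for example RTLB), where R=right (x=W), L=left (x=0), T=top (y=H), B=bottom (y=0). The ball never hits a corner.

Final position: (13/3,0)
Wall sequence: BTLBTB

1. t=1/3 → B at (11/3,0); v=(-1,3)
2. t=2 → T at (5/3,6); v=(-1,-3)
3. t=5/3 → L at (0,1); v=(1,-3)
4. t=1/3 → B at (1/3,0); v=(1,3)
5. t=2 → T at (7/3,6); v=(1,-3)
6. t=2 → B at (13/3,0); v=(1,3)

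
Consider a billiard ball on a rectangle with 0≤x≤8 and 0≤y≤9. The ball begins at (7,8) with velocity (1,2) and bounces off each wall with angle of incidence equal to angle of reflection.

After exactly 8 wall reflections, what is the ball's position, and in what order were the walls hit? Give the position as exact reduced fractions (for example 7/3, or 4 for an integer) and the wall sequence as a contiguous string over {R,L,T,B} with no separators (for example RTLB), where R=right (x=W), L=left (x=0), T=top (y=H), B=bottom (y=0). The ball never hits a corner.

Final position: (13/2,9)
Wall sequence: TRBLTBRT

1. t=1/2 → T at (15/2,9); v=(1,-2)
2. t=1/2 → R at (8,8); v=(-1,-2)
3. t=4 → B at (4,0); v=(-1,2)
4. t=4 → L at (0,8); v=(1,2)
5. t=1/2 → T at (1/2,9); v=(1,-2)
6. t=9/2 → B at (5,0); v=(1,2)
7. t=3 → R at (8,6); v=(-1,2)
8. t=3/2 → T at (13/2,9); v=(-1,-2)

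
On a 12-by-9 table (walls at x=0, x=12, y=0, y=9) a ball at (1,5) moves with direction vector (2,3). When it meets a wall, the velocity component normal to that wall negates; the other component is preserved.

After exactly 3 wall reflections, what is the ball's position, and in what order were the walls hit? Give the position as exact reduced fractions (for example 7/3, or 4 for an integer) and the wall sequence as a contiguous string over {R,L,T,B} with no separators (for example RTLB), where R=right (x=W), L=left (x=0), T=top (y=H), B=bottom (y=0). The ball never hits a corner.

1. t=4/3 → T at (11/3,9); v=(2,-3)
2. t=3 → B at (29/3,0); v=(2,3)
3. t=7/6 → R at (12,7/2); v=(-2,3)

Final position: (12,7/2)
Wall sequence: TBR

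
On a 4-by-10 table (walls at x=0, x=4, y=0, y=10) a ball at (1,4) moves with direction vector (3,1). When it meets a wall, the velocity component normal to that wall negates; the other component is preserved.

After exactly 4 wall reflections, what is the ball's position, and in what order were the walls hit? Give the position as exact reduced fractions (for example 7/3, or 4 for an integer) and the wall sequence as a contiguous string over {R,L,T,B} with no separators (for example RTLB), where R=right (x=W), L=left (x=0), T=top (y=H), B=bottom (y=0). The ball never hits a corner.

1. t=1 → R at (4,5); v=(-3,1)
2. t=4/3 → L at (0,19/3); v=(3,1)
3. t=4/3 → R at (4,23/3); v=(-3,1)
4. t=4/3 → L at (0,9); v=(3,1)

Final position: (0,9)
Wall sequence: RLRL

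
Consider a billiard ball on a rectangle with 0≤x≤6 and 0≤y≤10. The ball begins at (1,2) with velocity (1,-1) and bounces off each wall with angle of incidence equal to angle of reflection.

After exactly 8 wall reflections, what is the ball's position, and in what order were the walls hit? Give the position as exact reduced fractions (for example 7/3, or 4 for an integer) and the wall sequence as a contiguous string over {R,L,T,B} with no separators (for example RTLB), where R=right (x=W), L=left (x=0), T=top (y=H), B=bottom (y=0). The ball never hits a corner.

Final position: (6,7)
Wall sequence: BRLTRBLR

1. t=2 → B at (3,0); v=(1,1)
2. t=3 → R at (6,3); v=(-1,1)
3. t=6 → L at (0,9); v=(1,1)
4. t=1 → T at (1,10); v=(1,-1)
5. t=5 → R at (6,5); v=(-1,-1)
6. t=5 → B at (1,0); v=(-1,1)
7. t=1 → L at (0,1); v=(1,1)
8. t=6 → R at (6,7); v=(-1,1)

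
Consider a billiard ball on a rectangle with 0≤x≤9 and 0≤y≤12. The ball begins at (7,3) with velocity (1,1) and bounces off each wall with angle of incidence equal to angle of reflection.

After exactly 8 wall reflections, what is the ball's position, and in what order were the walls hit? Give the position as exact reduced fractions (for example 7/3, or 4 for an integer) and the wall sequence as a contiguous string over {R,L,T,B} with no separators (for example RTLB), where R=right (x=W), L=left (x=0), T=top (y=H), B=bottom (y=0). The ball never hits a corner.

1. t=2 → R at (9,5); v=(-1,1)
2. t=7 → T at (2,12); v=(-1,-1)
3. t=2 → L at (0,10); v=(1,-1)
4. t=9 → R at (9,1); v=(-1,-1)
5. t=1 → B at (8,0); v=(-1,1)
6. t=8 → L at (0,8); v=(1,1)
7. t=4 → T at (4,12); v=(1,-1)
8. t=5 → R at (9,7); v=(-1,-1)

Final position: (9,7)
Wall sequence: RTLRBLTR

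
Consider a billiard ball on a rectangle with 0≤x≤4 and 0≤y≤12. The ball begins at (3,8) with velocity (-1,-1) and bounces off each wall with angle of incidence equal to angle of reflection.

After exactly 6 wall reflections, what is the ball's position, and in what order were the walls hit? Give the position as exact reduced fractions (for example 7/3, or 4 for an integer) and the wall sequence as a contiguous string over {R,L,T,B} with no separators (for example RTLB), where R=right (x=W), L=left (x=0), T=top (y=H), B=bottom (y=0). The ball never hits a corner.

Final position: (0,11)
Wall sequence: LRBLRL

1. t=3 → L at (0,5); v=(1,-1)
2. t=4 → R at (4,1); v=(-1,-1)
3. t=1 → B at (3,0); v=(-1,1)
4. t=3 → L at (0,3); v=(1,1)
5. t=4 → R at (4,7); v=(-1,1)
6. t=4 → L at (0,11); v=(1,1)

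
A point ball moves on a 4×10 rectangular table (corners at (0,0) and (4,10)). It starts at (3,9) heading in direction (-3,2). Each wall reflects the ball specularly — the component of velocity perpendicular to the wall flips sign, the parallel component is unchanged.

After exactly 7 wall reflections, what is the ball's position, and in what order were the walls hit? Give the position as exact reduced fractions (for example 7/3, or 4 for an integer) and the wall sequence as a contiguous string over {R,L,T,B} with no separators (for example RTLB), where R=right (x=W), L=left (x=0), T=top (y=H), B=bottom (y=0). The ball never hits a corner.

Final position: (0,5/3)
Wall sequence: TLRLRBL

1. t=1/2 → T at (3/2,10); v=(-3,-2)
2. t=1/2 → L at (0,9); v=(3,-2)
3. t=4/3 → R at (4,19/3); v=(-3,-2)
4. t=4/3 → L at (0,11/3); v=(3,-2)
5. t=4/3 → R at (4,1); v=(-3,-2)
6. t=1/2 → B at (5/2,0); v=(-3,2)
7. t=5/6 → L at (0,5/3); v=(3,2)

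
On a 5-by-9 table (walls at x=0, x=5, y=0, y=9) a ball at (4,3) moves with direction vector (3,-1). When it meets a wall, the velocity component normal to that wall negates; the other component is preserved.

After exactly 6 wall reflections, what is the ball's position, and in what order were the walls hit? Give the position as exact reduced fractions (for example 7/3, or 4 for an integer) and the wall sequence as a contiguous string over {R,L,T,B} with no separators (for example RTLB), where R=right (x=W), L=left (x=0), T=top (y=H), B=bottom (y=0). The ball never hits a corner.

Final position: (5,4)
Wall sequence: RLBRLR

1. t=1/3 → R at (5,8/3); v=(-3,-1)
2. t=5/3 → L at (0,1); v=(3,-1)
3. t=1 → B at (3,0); v=(3,1)
4. t=2/3 → R at (5,2/3); v=(-3,1)
5. t=5/3 → L at (0,7/3); v=(3,1)
6. t=5/3 → R at (5,4); v=(-3,1)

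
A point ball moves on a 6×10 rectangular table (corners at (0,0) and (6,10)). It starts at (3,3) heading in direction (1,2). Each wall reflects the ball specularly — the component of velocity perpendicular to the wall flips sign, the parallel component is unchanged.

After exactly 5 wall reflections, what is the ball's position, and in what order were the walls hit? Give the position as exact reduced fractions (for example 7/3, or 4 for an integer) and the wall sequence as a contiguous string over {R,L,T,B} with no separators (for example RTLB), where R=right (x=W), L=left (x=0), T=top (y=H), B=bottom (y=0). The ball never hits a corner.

1. t=3 → R at (6,9); v=(-1,2)
2. t=1/2 → T at (11/2,10); v=(-1,-2)
3. t=5 → B at (1/2,0); v=(-1,2)
4. t=1/2 → L at (0,1); v=(1,2)
5. t=9/2 → T at (9/2,10); v=(1,-2)

Final position: (9/2,10)
Wall sequence: RTBLT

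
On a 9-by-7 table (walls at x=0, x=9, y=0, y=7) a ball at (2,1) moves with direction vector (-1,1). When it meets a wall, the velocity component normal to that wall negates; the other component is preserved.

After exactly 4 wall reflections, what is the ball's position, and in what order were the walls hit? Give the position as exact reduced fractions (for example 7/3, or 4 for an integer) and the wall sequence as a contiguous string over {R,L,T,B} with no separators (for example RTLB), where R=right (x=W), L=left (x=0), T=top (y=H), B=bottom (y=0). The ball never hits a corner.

Final position: (7,0)
Wall sequence: LTRB

1. t=2 → L at (0,3); v=(1,1)
2. t=4 → T at (4,7); v=(1,-1)
3. t=5 → R at (9,2); v=(-1,-1)
4. t=2 → B at (7,0); v=(-1,1)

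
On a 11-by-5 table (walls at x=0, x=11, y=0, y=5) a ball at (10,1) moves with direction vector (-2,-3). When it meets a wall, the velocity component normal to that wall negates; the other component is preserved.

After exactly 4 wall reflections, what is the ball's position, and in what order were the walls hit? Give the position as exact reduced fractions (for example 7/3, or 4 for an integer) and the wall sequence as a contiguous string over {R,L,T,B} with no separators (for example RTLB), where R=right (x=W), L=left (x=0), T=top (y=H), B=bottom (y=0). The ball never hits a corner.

1. t=1/3 → B at (28/3,0); v=(-2,3)
2. t=5/3 → T at (6,5); v=(-2,-3)
3. t=5/3 → B at (8/3,0); v=(-2,3)
4. t=4/3 → L at (0,4); v=(2,3)

Final position: (0,4)
Wall sequence: BTBL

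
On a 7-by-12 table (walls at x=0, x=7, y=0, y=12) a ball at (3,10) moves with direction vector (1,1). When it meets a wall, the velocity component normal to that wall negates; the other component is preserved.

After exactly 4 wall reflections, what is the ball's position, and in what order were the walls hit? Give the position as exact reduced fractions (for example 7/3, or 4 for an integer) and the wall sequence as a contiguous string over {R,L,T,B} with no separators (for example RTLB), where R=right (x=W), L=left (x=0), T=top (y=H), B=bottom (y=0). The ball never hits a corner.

Final position: (3,0)
Wall sequence: TRLB

1. t=2 → T at (5,12); v=(1,-1)
2. t=2 → R at (7,10); v=(-1,-1)
3. t=7 → L at (0,3); v=(1,-1)
4. t=3 → B at (3,0); v=(1,1)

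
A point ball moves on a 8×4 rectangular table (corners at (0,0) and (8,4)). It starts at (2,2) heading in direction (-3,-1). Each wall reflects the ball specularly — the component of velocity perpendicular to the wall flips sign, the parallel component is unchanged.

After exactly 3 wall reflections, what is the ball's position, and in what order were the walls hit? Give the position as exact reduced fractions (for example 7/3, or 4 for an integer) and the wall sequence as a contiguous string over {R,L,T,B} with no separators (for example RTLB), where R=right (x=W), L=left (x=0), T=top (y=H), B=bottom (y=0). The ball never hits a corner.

1. t=2/3 → L at (0,4/3); v=(3,-1)
2. t=4/3 → B at (4,0); v=(3,1)
3. t=4/3 → R at (8,4/3); v=(-3,1)

Final position: (8,4/3)
Wall sequence: LBR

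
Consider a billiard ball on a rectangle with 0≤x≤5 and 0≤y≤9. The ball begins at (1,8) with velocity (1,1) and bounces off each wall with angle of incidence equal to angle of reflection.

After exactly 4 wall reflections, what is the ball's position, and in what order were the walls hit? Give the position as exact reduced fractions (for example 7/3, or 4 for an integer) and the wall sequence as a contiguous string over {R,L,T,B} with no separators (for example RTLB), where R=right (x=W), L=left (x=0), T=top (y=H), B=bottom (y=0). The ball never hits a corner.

1. t=1 → T at (2,9); v=(1,-1)
2. t=3 → R at (5,6); v=(-1,-1)
3. t=5 → L at (0,1); v=(1,-1)
4. t=1 → B at (1,0); v=(1,1)

Final position: (1,0)
Wall sequence: TRLB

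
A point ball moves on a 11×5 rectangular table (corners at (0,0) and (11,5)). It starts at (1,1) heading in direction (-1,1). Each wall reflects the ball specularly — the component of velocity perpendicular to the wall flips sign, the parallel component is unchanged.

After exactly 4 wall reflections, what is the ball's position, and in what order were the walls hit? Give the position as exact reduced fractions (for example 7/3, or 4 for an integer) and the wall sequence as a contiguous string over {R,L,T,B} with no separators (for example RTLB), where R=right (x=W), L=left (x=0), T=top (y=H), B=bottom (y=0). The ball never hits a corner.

Final position: (11,3)
Wall sequence: LTBR

1. t=1 → L at (0,2); v=(1,1)
2. t=3 → T at (3,5); v=(1,-1)
3. t=5 → B at (8,0); v=(1,1)
4. t=3 → R at (11,3); v=(-1,1)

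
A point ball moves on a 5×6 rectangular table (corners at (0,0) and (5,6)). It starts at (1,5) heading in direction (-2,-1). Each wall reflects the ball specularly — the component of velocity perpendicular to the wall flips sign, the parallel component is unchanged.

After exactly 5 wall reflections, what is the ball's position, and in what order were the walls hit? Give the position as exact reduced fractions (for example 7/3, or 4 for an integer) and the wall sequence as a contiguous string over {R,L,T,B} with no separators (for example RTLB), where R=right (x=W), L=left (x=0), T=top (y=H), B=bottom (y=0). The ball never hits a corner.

1. t=1/2 → L at (0,9/2); v=(2,-1)
2. t=5/2 → R at (5,2); v=(-2,-1)
3. t=2 → B at (1,0); v=(-2,1)
4. t=1/2 → L at (0,1/2); v=(2,1)
5. t=5/2 → R at (5,3); v=(-2,1)

Final position: (5,3)
Wall sequence: LRBLR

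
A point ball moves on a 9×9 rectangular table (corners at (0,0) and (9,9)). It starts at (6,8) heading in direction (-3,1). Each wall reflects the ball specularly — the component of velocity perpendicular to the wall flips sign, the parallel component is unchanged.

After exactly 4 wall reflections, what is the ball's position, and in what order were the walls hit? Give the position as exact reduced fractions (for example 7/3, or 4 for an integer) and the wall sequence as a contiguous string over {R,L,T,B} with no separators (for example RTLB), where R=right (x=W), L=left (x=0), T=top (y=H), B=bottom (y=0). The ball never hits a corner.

Final position: (0,2)
Wall sequence: TLRL

1. t=1 → T at (3,9); v=(-3,-1)
2. t=1 → L at (0,8); v=(3,-1)
3. t=3 → R at (9,5); v=(-3,-1)
4. t=3 → L at (0,2); v=(3,-1)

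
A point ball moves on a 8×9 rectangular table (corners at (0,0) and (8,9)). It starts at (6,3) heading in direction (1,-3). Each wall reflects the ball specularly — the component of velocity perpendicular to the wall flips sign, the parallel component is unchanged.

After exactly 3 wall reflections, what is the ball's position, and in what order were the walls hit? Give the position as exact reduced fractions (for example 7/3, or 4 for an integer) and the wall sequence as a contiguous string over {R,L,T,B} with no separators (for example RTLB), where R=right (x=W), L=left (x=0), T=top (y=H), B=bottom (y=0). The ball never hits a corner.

Final position: (6,9)
Wall sequence: BRT

1. t=1 → B at (7,0); v=(1,3)
2. t=1 → R at (8,3); v=(-1,3)
3. t=2 → T at (6,9); v=(-1,-3)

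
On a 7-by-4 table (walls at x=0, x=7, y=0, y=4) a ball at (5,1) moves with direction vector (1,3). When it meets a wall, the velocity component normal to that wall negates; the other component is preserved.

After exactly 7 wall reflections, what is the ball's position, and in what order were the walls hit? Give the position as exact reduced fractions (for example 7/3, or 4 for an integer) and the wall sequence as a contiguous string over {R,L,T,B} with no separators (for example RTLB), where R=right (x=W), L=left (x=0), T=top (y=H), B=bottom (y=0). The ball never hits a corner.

1. t=1 → T at (6,4); v=(1,-3)
2. t=1 → R at (7,1); v=(-1,-3)
3. t=1/3 → B at (20/3,0); v=(-1,3)
4. t=4/3 → T at (16/3,4); v=(-1,-3)
5. t=4/3 → B at (4,0); v=(-1,3)
6. t=4/3 → T at (8/3,4); v=(-1,-3)
7. t=4/3 → B at (4/3,0); v=(-1,3)

Final position: (4/3,0)
Wall sequence: TRBTBTB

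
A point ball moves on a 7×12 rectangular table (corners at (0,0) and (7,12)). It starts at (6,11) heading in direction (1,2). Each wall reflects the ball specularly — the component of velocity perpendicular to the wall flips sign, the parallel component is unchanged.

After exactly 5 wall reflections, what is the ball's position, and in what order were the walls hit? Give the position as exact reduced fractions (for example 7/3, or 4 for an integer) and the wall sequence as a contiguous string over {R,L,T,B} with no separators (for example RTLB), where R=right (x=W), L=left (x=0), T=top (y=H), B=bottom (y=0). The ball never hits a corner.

1. t=1/2 → T at (13/2,12); v=(1,-2)
2. t=1/2 → R at (7,11); v=(-1,-2)
3. t=11/2 → B at (3/2,0); v=(-1,2)
4. t=3/2 → L at (0,3); v=(1,2)
5. t=9/2 → T at (9/2,12); v=(1,-2)

Final position: (9/2,12)
Wall sequence: TRBLT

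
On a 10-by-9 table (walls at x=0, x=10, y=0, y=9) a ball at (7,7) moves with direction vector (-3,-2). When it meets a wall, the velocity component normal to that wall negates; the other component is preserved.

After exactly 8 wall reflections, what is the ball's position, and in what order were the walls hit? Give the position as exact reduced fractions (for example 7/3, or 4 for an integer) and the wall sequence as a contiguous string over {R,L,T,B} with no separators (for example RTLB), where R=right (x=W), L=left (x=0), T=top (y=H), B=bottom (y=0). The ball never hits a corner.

1. t=7/3 → L at (0,7/3); v=(3,-2)
2. t=7/6 → B at (7/2,0); v=(3,2)
3. t=13/6 → R at (10,13/3); v=(-3,2)
4. t=7/3 → T at (3,9); v=(-3,-2)
5. t=1 → L at (0,7); v=(3,-2)
6. t=10/3 → R at (10,1/3); v=(-3,-2)
7. t=1/6 → B at (19/2,0); v=(-3,2)
8. t=19/6 → L at (0,19/3); v=(3,2)

Final position: (0,19/3)
Wall sequence: LBRTLRBL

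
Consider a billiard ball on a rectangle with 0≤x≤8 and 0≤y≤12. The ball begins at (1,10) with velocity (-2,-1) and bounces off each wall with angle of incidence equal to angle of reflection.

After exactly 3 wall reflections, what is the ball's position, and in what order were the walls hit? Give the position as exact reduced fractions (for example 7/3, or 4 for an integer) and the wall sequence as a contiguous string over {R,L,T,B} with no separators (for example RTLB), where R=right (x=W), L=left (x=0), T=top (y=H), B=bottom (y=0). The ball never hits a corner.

Final position: (0,3/2)
Wall sequence: LRL

1. t=1/2 → L at (0,19/2); v=(2,-1)
2. t=4 → R at (8,11/2); v=(-2,-1)
3. t=4 → L at (0,3/2); v=(2,-1)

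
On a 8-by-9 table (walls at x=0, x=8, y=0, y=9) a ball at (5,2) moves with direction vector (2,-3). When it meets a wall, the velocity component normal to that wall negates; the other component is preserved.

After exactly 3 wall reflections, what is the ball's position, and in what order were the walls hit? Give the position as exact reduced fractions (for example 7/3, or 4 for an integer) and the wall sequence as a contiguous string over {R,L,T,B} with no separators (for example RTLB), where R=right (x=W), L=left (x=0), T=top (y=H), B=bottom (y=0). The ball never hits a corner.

Final position: (11/3,9)
Wall sequence: BRT

1. t=2/3 → B at (19/3,0); v=(2,3)
2. t=5/6 → R at (8,5/2); v=(-2,3)
3. t=13/6 → T at (11/3,9); v=(-2,-3)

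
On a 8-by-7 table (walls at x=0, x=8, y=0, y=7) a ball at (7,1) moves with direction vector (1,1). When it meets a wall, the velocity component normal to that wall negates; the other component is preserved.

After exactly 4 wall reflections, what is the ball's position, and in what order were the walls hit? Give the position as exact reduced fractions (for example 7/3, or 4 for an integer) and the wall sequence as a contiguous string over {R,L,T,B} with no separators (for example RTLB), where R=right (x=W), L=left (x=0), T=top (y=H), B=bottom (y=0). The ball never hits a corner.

Final position: (4,0)
Wall sequence: RTLB

1. t=1 → R at (8,2); v=(-1,1)
2. t=5 → T at (3,7); v=(-1,-1)
3. t=3 → L at (0,4); v=(1,-1)
4. t=4 → B at (4,0); v=(1,1)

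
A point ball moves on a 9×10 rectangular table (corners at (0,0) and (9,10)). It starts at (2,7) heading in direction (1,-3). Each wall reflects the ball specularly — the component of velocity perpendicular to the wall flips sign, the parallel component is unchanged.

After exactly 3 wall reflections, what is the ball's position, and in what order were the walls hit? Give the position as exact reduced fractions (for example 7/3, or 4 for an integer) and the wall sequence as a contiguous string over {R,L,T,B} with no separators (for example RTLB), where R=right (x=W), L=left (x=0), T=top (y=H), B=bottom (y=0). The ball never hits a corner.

1. t=7/3 → B at (13/3,0); v=(1,3)
2. t=10/3 → T at (23/3,10); v=(1,-3)
3. t=4/3 → R at (9,6); v=(-1,-3)

Final position: (9,6)
Wall sequence: BTR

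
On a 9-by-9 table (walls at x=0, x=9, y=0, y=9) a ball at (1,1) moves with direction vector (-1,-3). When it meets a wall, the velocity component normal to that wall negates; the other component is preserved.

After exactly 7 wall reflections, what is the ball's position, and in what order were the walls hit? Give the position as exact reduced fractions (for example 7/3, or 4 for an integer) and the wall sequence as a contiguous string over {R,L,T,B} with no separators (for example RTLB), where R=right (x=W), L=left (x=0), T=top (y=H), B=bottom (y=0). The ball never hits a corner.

Final position: (20/3,0)
Wall sequence: BLTBTRB

1. t=1/3 → B at (2/3,0); v=(-1,3)
2. t=2/3 → L at (0,2); v=(1,3)
3. t=7/3 → T at (7/3,9); v=(1,-3)
4. t=3 → B at (16/3,0); v=(1,3)
5. t=3 → T at (25/3,9); v=(1,-3)
6. t=2/3 → R at (9,7); v=(-1,-3)
7. t=7/3 → B at (20/3,0); v=(-1,3)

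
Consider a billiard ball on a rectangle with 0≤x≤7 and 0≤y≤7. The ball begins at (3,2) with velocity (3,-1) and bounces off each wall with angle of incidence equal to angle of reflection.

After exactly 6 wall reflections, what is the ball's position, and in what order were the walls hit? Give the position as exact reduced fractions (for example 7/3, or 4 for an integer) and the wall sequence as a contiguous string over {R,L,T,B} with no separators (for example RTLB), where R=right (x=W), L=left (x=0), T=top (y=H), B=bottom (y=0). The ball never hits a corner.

1. t=4/3 → R at (7,2/3); v=(-3,-1)
2. t=2/3 → B at (5,0); v=(-3,1)
3. t=5/3 → L at (0,5/3); v=(3,1)
4. t=7/3 → R at (7,4); v=(-3,1)
5. t=7/3 → L at (0,19/3); v=(3,1)
6. t=2/3 → T at (2,7); v=(3,-1)

Final position: (2,7)
Wall sequence: RBLRLT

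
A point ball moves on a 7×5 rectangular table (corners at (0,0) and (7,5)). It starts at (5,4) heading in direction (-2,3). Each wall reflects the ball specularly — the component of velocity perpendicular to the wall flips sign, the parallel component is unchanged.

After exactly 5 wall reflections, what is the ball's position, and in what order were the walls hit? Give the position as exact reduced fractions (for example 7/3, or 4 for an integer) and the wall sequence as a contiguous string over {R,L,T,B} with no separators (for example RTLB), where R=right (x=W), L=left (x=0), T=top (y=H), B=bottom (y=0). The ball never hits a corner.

Final position: (17/3,0)
Wall sequence: TBLTB

1. t=1/3 → T at (13/3,5); v=(-2,-3)
2. t=5/3 → B at (1,0); v=(-2,3)
3. t=1/2 → L at (0,3/2); v=(2,3)
4. t=7/6 → T at (7/3,5); v=(2,-3)
5. t=5/3 → B at (17/3,0); v=(2,3)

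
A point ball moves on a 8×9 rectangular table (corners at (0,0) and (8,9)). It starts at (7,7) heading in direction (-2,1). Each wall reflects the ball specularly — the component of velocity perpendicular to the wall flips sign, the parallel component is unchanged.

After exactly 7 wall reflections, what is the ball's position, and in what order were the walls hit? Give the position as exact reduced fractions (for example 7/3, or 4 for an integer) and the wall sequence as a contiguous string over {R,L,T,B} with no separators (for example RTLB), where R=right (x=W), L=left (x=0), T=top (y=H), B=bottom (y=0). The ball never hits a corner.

Final position: (0,17/2)
Wall sequence: TLRBLRL

1. t=2 → T at (3,9); v=(-2,-1)
2. t=3/2 → L at (0,15/2); v=(2,-1)
3. t=4 → R at (8,7/2); v=(-2,-1)
4. t=7/2 → B at (1,0); v=(-2,1)
5. t=1/2 → L at (0,1/2); v=(2,1)
6. t=4 → R at (8,9/2); v=(-2,1)
7. t=4 → L at (0,17/2); v=(2,1)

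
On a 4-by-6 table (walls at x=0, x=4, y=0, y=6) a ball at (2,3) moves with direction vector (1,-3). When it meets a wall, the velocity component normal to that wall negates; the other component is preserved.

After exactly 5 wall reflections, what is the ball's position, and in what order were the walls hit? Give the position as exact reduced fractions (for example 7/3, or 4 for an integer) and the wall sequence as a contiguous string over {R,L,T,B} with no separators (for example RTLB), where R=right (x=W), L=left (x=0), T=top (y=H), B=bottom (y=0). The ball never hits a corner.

1. t=1 → B at (3,0); v=(1,3)
2. t=1 → R at (4,3); v=(-1,3)
3. t=1 → T at (3,6); v=(-1,-3)
4. t=2 → B at (1,0); v=(-1,3)
5. t=1 → L at (0,3); v=(1,3)

Final position: (0,3)
Wall sequence: BRTBL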